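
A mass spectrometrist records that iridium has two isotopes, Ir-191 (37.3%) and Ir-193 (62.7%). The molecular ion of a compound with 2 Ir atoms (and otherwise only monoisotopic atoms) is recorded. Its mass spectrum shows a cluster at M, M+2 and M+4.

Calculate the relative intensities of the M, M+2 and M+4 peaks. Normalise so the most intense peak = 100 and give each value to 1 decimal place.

Expanding (0.373 + 0.627)^2:
P(M) = 0.373^2 = 0.139129
P(M+2) = 2 × 0.373^1 × 0.627^1 = 0.467742
P(M+4) = 0.627^2 = 0.393129
The M+2 peak is largest (0.467742); scaling to 100 gives 29.7 : 100.0 : 84.0.

29.7 : 100.0 : 84.0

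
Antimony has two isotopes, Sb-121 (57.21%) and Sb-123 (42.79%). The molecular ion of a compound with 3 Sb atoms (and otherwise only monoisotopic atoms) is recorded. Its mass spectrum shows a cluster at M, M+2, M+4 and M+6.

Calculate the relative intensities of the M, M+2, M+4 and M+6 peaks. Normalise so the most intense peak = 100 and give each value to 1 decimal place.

Each Sb atom is independently Sb-121 (p = 0.5721) or Sb-123 (q = 0.4279); the cluster is the binomial expansion (p + q)^3.
P(M) = 0.5721^3 = 0.187247
P(M+2) = 3 × 0.5721^2 × 0.4279^1 = 0.420153
P(M+4) = 3 × 0.5721^1 × 0.4279^2 = 0.314252
P(M+6) = 0.4279^3 = 0.078348
The M+2 peak is largest (0.420153); scaling to 100 gives 44.6 : 100.0 : 74.8 : 18.6.

44.6 : 100.0 : 74.8 : 18.6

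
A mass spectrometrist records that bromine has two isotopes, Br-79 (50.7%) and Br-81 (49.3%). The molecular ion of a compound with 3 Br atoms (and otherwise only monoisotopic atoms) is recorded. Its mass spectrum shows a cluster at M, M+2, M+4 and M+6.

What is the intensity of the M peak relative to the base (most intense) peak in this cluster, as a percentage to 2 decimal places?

(0.507 + 0.493)^3 gives M 0.1303, M+2 0.3802, M+4 0.3697, M+6 0.1198; the largest is M+2.
P(M+2) = C(3,1) × 0.507^2 × 0.493^1 = 3 × 0.257049 × 0.4930 = 0.380175 (base)
P(M) = C(3,0) × 0.507^3 × 0.493^0 = 1 × 0.13032384 × 1.0000 = 0.130324
Relative intensity = 0.130324 / 0.380175 × 100 = 34.28

34.28%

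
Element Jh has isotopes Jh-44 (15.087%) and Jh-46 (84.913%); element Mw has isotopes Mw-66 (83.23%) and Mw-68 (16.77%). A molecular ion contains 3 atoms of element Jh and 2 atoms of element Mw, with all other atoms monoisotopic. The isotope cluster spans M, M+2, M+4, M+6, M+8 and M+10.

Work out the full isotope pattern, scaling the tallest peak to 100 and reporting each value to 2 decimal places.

0.46 : 7.96 : 46.89 : 100.00 : 34.84 : 3.33

Element Jh pattern (n=3): 0.00343407 : 0.05798307 : 0.32634166 : 0.6122412
Element Mw pattern (n=2): 0.69272329 : 0.27915342 : 0.02812329
Convolve the two distributions (both contribute in 2-u steps):
  M: 0.00343407×0.69272329 = 0.002379
  M+2: 0.00343407×0.27915342 + 0.05798307×0.69272329 = 0.041125
  M+4: 0.00343407×0.02812329 + 0.05798307×0.27915342 + 0.32634166×0.69272329 = 0.242347
  M+6: 0.05798307×0.02812329 + 0.32634166×0.27915342 + 0.6122412×0.69272329 = 0.516844
  M+8: 0.32634166×0.02812329 + 0.6122412×0.27915342 = 0.180087
  M+10: 0.6122412×0.02812329 = 0.017218
Scale to base peak (0.516844) = 100: 0.46 : 7.96 : 46.89 : 100.00 : 34.84 : 3.33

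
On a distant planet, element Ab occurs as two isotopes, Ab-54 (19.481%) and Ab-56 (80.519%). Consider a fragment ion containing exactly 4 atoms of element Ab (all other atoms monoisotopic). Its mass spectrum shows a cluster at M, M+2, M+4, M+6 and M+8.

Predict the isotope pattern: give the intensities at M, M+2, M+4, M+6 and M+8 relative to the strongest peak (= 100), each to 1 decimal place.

The 4 Ab atoms are independent, so intensities follow the terms of (0.19481 + 0.80519)^4.
P(M) = 0.19481^4 = 0.001440
P(M+2) = 4 × 0.19481^3 × 0.80519^1 = 0.023812
P(M+4) = 6 × 0.19481^2 × 0.80519^2 = 0.147629
P(M+6) = 4 × 0.19481^1 × 0.80519^3 = 0.406786
P(M+8) = 0.80519^4 = 0.420333
The M+8 peak is largest (0.420333); scaling to 100 gives 0.3 : 5.7 : 35.1 : 96.8 : 100.0.

0.3 : 5.7 : 35.1 : 96.8 : 100.0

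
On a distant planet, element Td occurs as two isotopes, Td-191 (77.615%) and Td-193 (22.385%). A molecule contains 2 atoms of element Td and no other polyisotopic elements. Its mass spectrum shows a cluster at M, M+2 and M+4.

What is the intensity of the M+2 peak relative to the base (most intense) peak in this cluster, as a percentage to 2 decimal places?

57.68%

Binomial terms of (0.77615 + 0.22385)^2: M 0.6024, M+2 0.3475, M+4 0.0501 → M is the base peak.
P(M) = C(2,0) × 0.77615^2 × 0.22385^0 = 1 × 0.60240882 × 1.0000 = 0.602409 (base)
P(M+2) = C(2,1) × 0.77615^1 × 0.22385^1 = 2 × 0.77615 × 0.22385 = 0.347482
Relative intensity = 0.347482 / 0.602409 × 100 = 57.68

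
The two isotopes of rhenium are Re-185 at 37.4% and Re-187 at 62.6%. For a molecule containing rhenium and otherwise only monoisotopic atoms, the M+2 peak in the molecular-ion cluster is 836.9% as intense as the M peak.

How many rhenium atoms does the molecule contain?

5

For n independent Re atoms, I(M+2)/I(M) = n · (abundance Re-187) / (abundance Re-185) = n · 0.626/0.374.
n = 8.369 × 0.374/0.626 = 5.00 ≈ 5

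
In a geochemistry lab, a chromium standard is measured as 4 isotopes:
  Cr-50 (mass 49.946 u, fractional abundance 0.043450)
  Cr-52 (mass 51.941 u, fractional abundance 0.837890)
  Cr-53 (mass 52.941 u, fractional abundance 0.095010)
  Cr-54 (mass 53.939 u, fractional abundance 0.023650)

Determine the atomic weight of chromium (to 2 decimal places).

52.00 u

The abundance-weighted mean is 0.043450 × 49.946 + 0.837890 × 51.941 + 0.095010 × 52.941 + 0.023650 × 53.939
= 2.1702 + 43.5208 + 5.0299 + 1.2757 = 51.9966 u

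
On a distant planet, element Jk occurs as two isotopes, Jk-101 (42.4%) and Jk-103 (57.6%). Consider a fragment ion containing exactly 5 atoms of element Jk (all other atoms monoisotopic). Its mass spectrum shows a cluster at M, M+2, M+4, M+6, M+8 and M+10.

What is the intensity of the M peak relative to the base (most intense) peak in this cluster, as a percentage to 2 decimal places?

3.99%

(0.424 + 0.576)^5 gives M 0.0137, M+2 0.0931, M+4 0.2529, M+6 0.3436, M+8 0.2334, M+10 0.0634; the largest is M+6.
P(M+6) = C(5,3) × 0.424^2 × 0.576^3 = 10 × 0.179776 × 0.19110298 = 0.343557 (base)
P(M) = C(5,0) × 0.424^5 × 0.576^0 = 1 × 0.01370343 × 1.0000 = 0.013703
Relative intensity = 0.013703 / 0.343557 × 100 = 3.99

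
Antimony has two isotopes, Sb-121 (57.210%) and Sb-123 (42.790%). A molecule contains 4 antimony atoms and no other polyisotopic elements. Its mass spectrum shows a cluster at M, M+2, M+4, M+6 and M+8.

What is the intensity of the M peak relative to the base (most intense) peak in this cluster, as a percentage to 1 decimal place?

(0.57210 + 0.42790)^4 gives M 0.1071, M+2 0.3205, M+4 0.3596, M+6 0.1793, M+8 0.0335; the largest is M+4.
P(M+4) = C(4,2) × 0.57210^2 × 0.42790^2 = 6 × 0.32729841 × 0.18309841 = 0.359567 (base)
P(M) = C(4,0) × 0.57210^4 × 0.42790^0 = 1 × 0.10712425 × 1.0000 = 0.107124
Relative intensity = 0.107124 / 0.359567 × 100 = 29.8

29.8%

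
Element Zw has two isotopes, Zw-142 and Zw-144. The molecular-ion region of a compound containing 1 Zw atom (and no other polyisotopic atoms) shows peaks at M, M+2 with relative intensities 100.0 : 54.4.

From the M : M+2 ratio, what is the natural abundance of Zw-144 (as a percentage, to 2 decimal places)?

Let p = fractional abundance of Zw-142. I(M+2)/I(M) = [C(1,1)·p^0·(1−p)] / p^1 = 1·(1−p)/p = 54.4/100.0 = 0.5440
(1−p)/p = 0.5440/1 = 0.5440  ⇒  p = 1/(1 + 0.5440) = 0.6477
Zw-142: 64.77%, Zw-144: 35.23%.

35.23%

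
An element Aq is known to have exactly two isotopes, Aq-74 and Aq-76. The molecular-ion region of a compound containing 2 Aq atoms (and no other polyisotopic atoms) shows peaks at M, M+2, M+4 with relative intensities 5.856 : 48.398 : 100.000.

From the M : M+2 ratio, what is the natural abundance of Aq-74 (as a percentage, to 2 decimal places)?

Write p for the Aq-74 fraction. I(M+2)/I(M) = [C(2,1)·p^1·(1−p)] / p^2 = 2·(1−p)/p = 48.398/5.856 = 8.2647
(1−p)/p = 8.2647/2 = 4.1323  ⇒  p = 1/(1 + 4.1323) = 0.1948
Aq-74: 19.48%, Aq-76: 80.52%.

19.48%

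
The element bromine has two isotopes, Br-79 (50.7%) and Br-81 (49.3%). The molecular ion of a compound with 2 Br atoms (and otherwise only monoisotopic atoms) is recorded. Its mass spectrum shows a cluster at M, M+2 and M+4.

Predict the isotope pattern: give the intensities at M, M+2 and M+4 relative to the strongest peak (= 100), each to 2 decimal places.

Expanding (0.507 + 0.493)^2:
P(M) = 0.507^2 = 0.257049
P(M+2) = 2 × 0.507^1 × 0.493^1 = 0.499902
P(M+4) = 0.493^2 = 0.243049
The M+2 peak is largest (0.499902); scaling to 100 gives 51.42 : 100.00 : 48.62.

51.42 : 100.00 : 48.62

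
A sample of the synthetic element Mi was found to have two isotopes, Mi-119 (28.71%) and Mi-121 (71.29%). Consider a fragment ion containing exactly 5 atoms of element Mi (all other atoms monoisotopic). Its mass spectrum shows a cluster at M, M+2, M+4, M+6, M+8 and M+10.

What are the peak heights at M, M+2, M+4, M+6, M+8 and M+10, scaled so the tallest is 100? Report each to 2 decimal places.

0.53 : 6.53 : 32.44 : 80.54 : 100.00 : 49.66

The 5 Mi atoms are independent, so intensities follow the terms of (0.2871 + 0.7129)^5.
P(M) = 0.2871^5 = 0.001951
P(M+2) = 5 × 0.2871^4 × 0.7129^1 = 0.024218
P(M+4) = 10 × 0.2871^3 × 0.7129^2 = 0.120270
P(M+6) = 10 × 0.2871^2 × 0.7129^3 = 0.298643
P(M+8) = 5 × 0.2871^1 × 0.7129^4 = 0.370781
P(M+10) = 0.7129^5 = 0.184138
The M+8 peak is largest (0.370781); scaling to 100 gives 0.53 : 6.53 : 32.44 : 80.54 : 100.00 : 49.66.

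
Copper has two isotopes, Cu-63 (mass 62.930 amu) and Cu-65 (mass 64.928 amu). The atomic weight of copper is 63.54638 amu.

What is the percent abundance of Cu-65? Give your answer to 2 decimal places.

Let x be the fractional abundance of Cu-63; then Cu-65 has abundance 1 − x.
62.930·x + 64.928·(1 − x) = 63.54638
(62.930 − 64.928)·x = 63.54638 − 64.928
x = -1.38162 / -1.998 = 0.69150 → 69.15% Cu-63, 30.85% Cu-65.

30.85%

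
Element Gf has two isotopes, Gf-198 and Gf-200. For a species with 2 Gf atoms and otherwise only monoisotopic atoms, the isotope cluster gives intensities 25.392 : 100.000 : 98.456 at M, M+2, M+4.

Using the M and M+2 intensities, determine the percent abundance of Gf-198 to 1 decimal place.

33.7%

If p is the fraction of Gf that is Gf-198, then I(M+2)/I(M) = [C(2,1)·p^1·(1−p)] / p^2 = 2·(1−p)/p = 100.000/25.392 = 3.9382
(1−p)/p = 3.9382/2 = 1.9691  ⇒  p = 1/(1 + 1.9691) = 0.3368
Gf-198: 33.7%, Gf-200: 66.3%.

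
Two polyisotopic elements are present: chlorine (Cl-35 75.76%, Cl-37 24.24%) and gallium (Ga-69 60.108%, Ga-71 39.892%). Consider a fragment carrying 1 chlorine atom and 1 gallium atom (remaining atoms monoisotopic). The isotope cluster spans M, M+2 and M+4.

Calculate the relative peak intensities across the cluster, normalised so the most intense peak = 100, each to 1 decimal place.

Chlorine pattern (n=1): 0.7576 : 0.2424
Gallium pattern (n=1): 0.60108 : 0.39892
Convolve the two distributions (both contribute in 2-u steps):
  M: 0.7576×0.60108 = 0.455378
  M+2: 0.7576×0.39892 + 0.2424×0.60108 = 0.447924
  M+4: 0.2424×0.39892 = 0.096698
Scale to base peak (0.455378) = 100: 100.0 : 98.4 : 21.2

100.0 : 98.4 : 21.2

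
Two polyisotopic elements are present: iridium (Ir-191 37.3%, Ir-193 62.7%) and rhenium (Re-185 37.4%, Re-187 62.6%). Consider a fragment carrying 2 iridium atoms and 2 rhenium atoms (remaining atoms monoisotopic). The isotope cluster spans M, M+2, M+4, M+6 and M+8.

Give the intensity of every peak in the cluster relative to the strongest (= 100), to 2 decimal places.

5.30 : 35.54 : 89.43 : 100.00 : 41.93

Iridium pattern (n=2): 0.139129 : 0.467742 : 0.393129
Rhenium pattern (n=2): 0.139876 : 0.468248 : 0.391876
Convolve the two distributions (both contribute in 2-u steps):
  M: 0.139129×0.139876 = 0.019461
  M+2: 0.139129×0.468248 + 0.467742×0.139876 = 0.130573
  M+4: 0.139129×0.391876 + 0.467742×0.468248 + 0.393129×0.139876 = 0.328530
  M+6: 0.467742×0.391876 + 0.393129×0.468248 = 0.367379
  M+8: 0.393129×0.391876 = 0.154058
Scale to base peak (0.367379) = 100: 5.30 : 35.54 : 89.43 : 100.00 : 41.93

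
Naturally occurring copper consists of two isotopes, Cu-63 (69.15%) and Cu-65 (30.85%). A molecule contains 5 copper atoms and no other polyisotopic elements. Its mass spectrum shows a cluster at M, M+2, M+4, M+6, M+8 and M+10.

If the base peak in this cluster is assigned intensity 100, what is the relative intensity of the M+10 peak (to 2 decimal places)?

Binomial terms of (0.6915 + 0.3085)^5: M 0.1581, M+2 0.3527, M+4 0.3147, M+6 0.1404, M+8 0.0313, M+10 0.0028 → M+2 is the base peak.
P(M+2) = C(5,1) × 0.6915^4 × 0.3085^1 = 5 × 0.2286487 × 0.3085 = 0.352691 (base)
P(M+10) = C(5,5) × 0.6915^0 × 0.3085^5 = 1 × 1.0000 × 0.00279432 = 0.002794
Relative intensity = 0.002794 / 0.352691 × 100 = 0.79

0.79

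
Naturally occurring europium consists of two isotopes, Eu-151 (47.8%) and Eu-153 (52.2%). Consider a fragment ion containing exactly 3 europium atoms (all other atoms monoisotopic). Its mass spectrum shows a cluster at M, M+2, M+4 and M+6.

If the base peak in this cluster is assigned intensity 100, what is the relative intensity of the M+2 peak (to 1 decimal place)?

91.6

Binomial terms of (0.478 + 0.522)^3: M 0.1092, M+2 0.3578, M+4 0.3907, M+6 0.1422 → M+4 is the base peak.
P(M+4) = C(3,2) × 0.478^1 × 0.522^2 = 3 × 0.4780 × 0.272484 = 0.390742 (base)
P(M+2) = C(3,1) × 0.478^2 × 0.522^1 = 3 × 0.228484 × 0.5220 = 0.357806
Relative intensity = 0.357806 / 0.390742 × 100 = 91.6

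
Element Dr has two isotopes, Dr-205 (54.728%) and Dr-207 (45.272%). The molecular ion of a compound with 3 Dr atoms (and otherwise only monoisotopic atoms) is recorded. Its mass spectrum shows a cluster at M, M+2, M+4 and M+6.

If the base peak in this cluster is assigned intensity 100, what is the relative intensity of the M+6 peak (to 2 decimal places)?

Term probabilities: M 0.1639, M+2 0.4068, M+4 0.3365, M+6 0.0928. Base peak = M+2.
P(M+2) = C(3,1) × 0.54728^2 × 0.45272^1 = 3 × 0.2995154 × 0.45272 = 0.406790 (base)
P(M+6) = C(3,3) × 0.54728^0 × 0.45272^3 = 1 × 1.0000 × 0.09278741 = 0.092787
Relative intensity = 0.092787 / 0.406790 × 100 = 22.81

22.81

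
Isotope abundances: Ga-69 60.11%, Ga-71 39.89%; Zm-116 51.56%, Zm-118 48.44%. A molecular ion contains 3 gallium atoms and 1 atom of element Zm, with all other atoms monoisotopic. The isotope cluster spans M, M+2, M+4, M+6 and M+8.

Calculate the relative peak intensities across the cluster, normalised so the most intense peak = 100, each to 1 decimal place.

31.3 : 91.8 : 100.0 : 48.0 : 8.6

Gallium pattern (n=3): 0.21719018 : 0.43239309 : 0.28694328 : 0.06347345
Element Zm pattern (n=1): 0.5156 : 0.4844
Convolve the two distributions (both contribute in 2-u steps):
  M: 0.21719018×0.5156 = 0.111983
  M+2: 0.21719018×0.4844 + 0.43239309×0.5156 = 0.328149
  M+4: 0.43239309×0.4844 + 0.28694328×0.5156 = 0.357399
  M+6: 0.28694328×0.4844 + 0.06347345×0.5156 = 0.171722
  M+8: 0.06347345×0.4844 = 0.030747
Scale to base peak (0.357399) = 100: 31.3 : 91.8 : 100.0 : 48.0 : 8.6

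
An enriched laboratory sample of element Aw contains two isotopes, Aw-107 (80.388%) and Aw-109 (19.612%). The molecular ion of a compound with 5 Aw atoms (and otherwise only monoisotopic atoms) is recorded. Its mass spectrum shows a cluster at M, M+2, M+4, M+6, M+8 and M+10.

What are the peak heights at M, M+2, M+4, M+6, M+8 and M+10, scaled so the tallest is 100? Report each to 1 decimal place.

The 5 Aw atoms are independent, so intensities follow the terms of (0.80388 + 0.19612)^5.
P(M) = 0.80388^5 = 0.335704
P(M+2) = 5 × 0.80388^4 × 0.19612^1 = 0.409503
P(M+4) = 10 × 0.80388^3 × 0.19612^2 = 0.199810
P(M+6) = 10 × 0.80388^2 × 0.19612^3 = 0.048747
P(M+8) = 5 × 0.80388^1 × 0.19612^4 = 0.005946
P(M+10) = 0.19612^5 = 0.000290
The M+2 peak is largest (0.409503); scaling to 100 gives 82.0 : 100.0 : 48.8 : 11.9 : 1.5 : 0.1.

82.0 : 100.0 : 48.8 : 11.9 : 1.5 : 0.1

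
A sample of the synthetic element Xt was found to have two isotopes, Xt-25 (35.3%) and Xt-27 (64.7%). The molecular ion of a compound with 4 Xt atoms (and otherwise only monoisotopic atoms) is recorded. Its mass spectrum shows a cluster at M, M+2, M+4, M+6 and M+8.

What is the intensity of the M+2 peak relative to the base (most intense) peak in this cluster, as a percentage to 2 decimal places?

29.77%

Binomial terms of (0.353 + 0.647)^4: M 0.0155, M+2 0.1138, M+4 0.3130, M+6 0.3824, M+8 0.1752 → M+6 is the base peak.
P(M+6) = C(4,3) × 0.353^1 × 0.647^3 = 4 × 0.3530 × 0.27084002 = 0.382426 (base)
P(M+2) = C(4,1) × 0.353^3 × 0.647^1 = 4 × 0.04398698 × 0.6470 = 0.113838
Relative intensity = 0.113838 / 0.382426 × 100 = 29.77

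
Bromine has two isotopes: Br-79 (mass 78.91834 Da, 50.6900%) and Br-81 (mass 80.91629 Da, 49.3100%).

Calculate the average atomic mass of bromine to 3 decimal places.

79.904 Da

Average mass = Σ (abundance × isotope mass) = 0.506900 × 78.91834 + 0.493100 × 80.91629
= 40.003707 + 39.899823 = 79.903530 Da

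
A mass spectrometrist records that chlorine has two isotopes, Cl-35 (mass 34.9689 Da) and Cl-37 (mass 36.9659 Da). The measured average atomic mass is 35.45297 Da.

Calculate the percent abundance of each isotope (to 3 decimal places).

Cl-35: 75.760%, Cl-37: 24.240%

With x = fraction of Cl-35 (so Cl-37 is 1 − x):
34.9689·x + 36.9659·(1 − x) = 35.45297
(34.9689 − 36.9659)·x = 35.45297 − 36.9659
x = -1.51293 / -1.9970 = 0.75760 → 75.760% Cl-35, 24.240% Cl-37.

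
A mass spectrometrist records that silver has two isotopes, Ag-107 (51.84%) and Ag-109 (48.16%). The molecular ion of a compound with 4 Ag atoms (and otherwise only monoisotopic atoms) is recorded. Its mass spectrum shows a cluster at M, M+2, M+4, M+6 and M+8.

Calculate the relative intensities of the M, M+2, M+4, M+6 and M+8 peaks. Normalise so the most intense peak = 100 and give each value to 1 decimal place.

19.3 : 71.8 : 100.0 : 61.9 : 14.4

Expanding (0.5184 + 0.4816)^4:
P(M) = 0.5184^4 = 0.072220
P(M+2) = 4 × 0.5184^3 × 0.4816^1 = 0.268375
P(M+4) = 6 × 0.5184^2 × 0.4816^2 = 0.373985
P(M+6) = 4 × 0.5184^1 × 0.4816^3 = 0.231624
P(M+8) = 0.4816^4 = 0.053795
The M+4 peak is largest (0.373985); scaling to 100 gives 19.3 : 71.8 : 100.0 : 61.9 : 14.4.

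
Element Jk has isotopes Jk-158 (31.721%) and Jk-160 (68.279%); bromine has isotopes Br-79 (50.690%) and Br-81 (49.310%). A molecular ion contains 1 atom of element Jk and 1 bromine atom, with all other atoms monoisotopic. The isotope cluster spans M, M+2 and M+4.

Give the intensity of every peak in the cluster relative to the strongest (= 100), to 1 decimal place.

Element Jk pattern (n=1): 0.31721 : 0.68279
Bromine pattern (n=1): 0.5069 : 0.4931
Convolve the two distributions (both contribute in 2-u steps):
  M: 0.31721×0.5069 = 0.160794
  M+2: 0.31721×0.4931 + 0.68279×0.5069 = 0.502523
  M+4: 0.68279×0.4931 = 0.336684
Scale to base peak (0.502523) = 100: 32.0 : 100.0 : 67.0

32.0 : 100.0 : 67.0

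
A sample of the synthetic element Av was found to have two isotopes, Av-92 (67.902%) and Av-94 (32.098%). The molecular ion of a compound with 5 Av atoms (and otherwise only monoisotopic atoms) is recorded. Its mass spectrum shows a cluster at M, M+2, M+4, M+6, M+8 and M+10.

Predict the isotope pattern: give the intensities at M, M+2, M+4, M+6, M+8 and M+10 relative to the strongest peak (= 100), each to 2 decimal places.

The 5 Av atoms are independent, so intensities follow the terms of (0.67902 + 0.32098)^5.
P(M) = 0.67902^5 = 0.144349
P(M+2) = 5 × 0.67902^4 × 0.32098^1 = 0.341176
P(M+4) = 10 × 0.67902^3 × 0.32098^2 = 0.322555
P(M+6) = 10 × 0.67902^2 × 0.32098^3 = 0.152475
P(M+8) = 5 × 0.67902^1 × 0.32098^4 = 0.036038
P(M+10) = 0.32098^5 = 0.003407
The M+2 peak is largest (0.341176); scaling to 100 gives 42.31 : 100.00 : 94.54 : 44.69 : 10.56 : 1.00.

42.31 : 100.00 : 94.54 : 44.69 : 10.56 : 1.00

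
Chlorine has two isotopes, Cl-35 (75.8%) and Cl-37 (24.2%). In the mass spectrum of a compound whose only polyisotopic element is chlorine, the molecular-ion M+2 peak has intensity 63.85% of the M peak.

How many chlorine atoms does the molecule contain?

2

The M+2/M ratio from n Cl atoms is n · q/p = n · 0.242/0.758.
n = 0.6385 × 0.758/0.242 = 2.00 ≈ 2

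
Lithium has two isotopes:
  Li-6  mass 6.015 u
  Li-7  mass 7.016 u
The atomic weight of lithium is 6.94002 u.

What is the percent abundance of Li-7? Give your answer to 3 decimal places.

92.410%

With x = fraction of Li-6 (so Li-7 is 1 − x):
6.015·x + 7.016·(1 − x) = 6.94002
(6.015 − 7.016)·x = 6.94002 − 7.016
x = -0.07598 / -1.001 = 0.07590 → 7.590% Li-6, 92.410% Li-7.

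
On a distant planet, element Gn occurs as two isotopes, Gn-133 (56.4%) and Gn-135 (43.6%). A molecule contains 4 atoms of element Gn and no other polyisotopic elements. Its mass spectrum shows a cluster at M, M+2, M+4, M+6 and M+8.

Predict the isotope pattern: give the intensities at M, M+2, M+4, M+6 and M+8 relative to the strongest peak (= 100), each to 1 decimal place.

Expanding (0.564 + 0.436)^4:
P(M) = 0.564^4 = 0.101185
P(M+2) = 4 × 0.564^3 × 0.436^1 = 0.312884
P(M+4) = 6 × 0.564^2 × 0.436^2 = 0.362813
P(M+6) = 4 × 0.564^1 × 0.436^3 = 0.186981
P(M+8) = 0.436^4 = 0.036136
The M+4 peak is largest (0.362813); scaling to 100 gives 27.9 : 86.2 : 100.0 : 51.5 : 10.0.

27.9 : 86.2 : 100.0 : 51.5 : 10.0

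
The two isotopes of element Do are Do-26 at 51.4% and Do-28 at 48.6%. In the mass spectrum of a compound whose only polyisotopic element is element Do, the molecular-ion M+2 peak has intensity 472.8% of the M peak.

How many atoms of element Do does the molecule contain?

5

For n independent Do atoms, I(M+2)/I(M) = n · (abundance Do-28) / (abundance Do-26) = n · 0.486/0.514.
n = 4.728 × 0.514/0.486 = 5.00 ≈ 5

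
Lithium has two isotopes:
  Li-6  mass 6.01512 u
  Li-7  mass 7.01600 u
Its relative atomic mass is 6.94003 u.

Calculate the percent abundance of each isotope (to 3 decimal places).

Li-6: 7.590%, Li-7: 92.410%

With x = fraction of Li-6 (so Li-7 is 1 − x):
6.01512·x + 7.01600·(1 − x) = 6.94003
(6.01512 − 7.01600)·x = 6.94003 − 7.01600
x = -0.07597 / -1.00088 = 0.07590 → 7.590% Li-6, 92.410% Li-7.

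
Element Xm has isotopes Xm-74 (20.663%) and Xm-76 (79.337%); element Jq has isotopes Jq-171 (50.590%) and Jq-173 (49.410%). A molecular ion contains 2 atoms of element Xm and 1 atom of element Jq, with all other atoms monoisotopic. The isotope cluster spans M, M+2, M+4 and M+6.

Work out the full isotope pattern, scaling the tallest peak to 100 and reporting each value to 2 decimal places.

Element Xm pattern (n=2): 0.04269596 : 0.32786809 : 0.62943596
Element Jq pattern (n=1): 0.5059 : 0.4941
Convolve the two distributions (both contribute in 2-u steps):
  M: 0.04269596×0.5059 = 0.021600
  M+2: 0.04269596×0.4941 + 0.32786809×0.5059 = 0.186965
  M+4: 0.32786809×0.4941 + 0.62943596×0.5059 = 0.480431
  M+6: 0.62943596×0.4941 = 0.311004
Scale to base peak (0.480431) = 100: 4.50 : 38.92 : 100.00 : 64.73

4.50 : 38.92 : 100.00 : 64.73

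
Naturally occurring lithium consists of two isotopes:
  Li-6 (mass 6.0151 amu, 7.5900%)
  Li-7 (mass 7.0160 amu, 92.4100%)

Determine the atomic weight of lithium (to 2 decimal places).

6.94 amu

The abundance-weighted mean is 0.075900 × 6.0151 + 0.924100 × 7.0160
= 0.45655 + 6.48349 = 6.94004 amu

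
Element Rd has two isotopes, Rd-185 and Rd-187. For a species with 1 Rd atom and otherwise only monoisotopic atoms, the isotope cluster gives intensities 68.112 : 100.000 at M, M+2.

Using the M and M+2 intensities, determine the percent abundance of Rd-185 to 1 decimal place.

Let p = fractional abundance of Rd-185. I(M+2)/I(M) = [C(1,1)·p^0·(1−p)] / p^1 = 1·(1−p)/p = 100.000/68.112 = 1.4682
(1−p)/p = 1.4682/1 = 1.4682  ⇒  p = 1/(1 + 1.4682) = 0.4052
Rd-185: 40.5%, Rd-187: 59.5%.

40.5%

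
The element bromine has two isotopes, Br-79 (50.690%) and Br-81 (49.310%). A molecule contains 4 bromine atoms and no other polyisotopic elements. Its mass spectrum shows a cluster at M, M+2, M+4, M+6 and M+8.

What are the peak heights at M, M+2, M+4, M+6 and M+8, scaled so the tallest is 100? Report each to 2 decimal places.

17.61 : 68.53 : 100.00 : 64.85 : 15.77

Expanding (0.50690 + 0.49310)^4:
P(M) = 0.50690^4 = 0.066022
P(M+2) = 4 × 0.50690^3 × 0.49310^1 = 0.256899
P(M+4) = 6 × 0.50690^2 × 0.49310^2 = 0.374857
P(M+6) = 4 × 0.50690^1 × 0.49310^3 = 0.243101
P(M+8) = 0.49310^4 = 0.059121
The M+4 peak is largest (0.374857); scaling to 100 gives 17.61 : 68.53 : 100.00 : 64.85 : 15.77.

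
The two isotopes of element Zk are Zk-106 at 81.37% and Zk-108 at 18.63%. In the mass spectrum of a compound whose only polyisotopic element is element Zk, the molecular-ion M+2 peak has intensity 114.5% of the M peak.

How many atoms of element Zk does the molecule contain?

The M+2/M ratio from n Zk atoms is n · q/p = n · 0.1863/0.8137.
n = 1.145 × 0.8137/0.1863 = 5.00 ≈ 5

5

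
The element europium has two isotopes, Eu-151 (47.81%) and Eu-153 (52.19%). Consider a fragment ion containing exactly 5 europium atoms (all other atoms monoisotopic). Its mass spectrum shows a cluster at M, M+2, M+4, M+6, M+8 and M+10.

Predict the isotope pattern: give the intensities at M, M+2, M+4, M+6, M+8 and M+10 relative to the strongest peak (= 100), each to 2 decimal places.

The 5 Eu atoms are independent, so intensities follow the terms of (0.4781 + 0.5219)^5.
P(M) = 0.4781^5 = 0.024980
P(M+2) = 5 × 0.4781^4 × 0.5219^1 = 0.136343
P(M+4) = 10 × 0.4781^3 × 0.5219^2 = 0.297667
P(M+6) = 10 × 0.4781^2 × 0.5219^3 = 0.324937
P(M+8) = 5 × 0.4781^1 × 0.5219^4 = 0.177353
P(M+10) = 0.5219^5 = 0.038720
The M+6 peak is largest (0.324937); scaling to 100 gives 7.69 : 41.96 : 91.61 : 100.00 : 54.58 : 11.92.

7.69 : 41.96 : 91.61 : 100.00 : 54.58 : 11.92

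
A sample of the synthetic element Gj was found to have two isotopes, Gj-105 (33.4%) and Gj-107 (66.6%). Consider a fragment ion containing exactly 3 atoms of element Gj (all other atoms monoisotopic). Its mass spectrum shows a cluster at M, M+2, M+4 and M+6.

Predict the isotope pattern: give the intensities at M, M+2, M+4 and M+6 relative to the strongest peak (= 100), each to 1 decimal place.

8.4 : 50.2 : 100.0 : 66.5

Each Gj atom is independently Gj-105 (p = 0.334) or Gj-107 (q = 0.666); the cluster is the binomial expansion (p + q)^3.
P(M) = 0.334^3 = 0.037260
P(M+2) = 3 × 0.334^2 × 0.666^1 = 0.222889
P(M+4) = 3 × 0.334^1 × 0.666^2 = 0.444443
P(M+6) = 0.666^3 = 0.295408
The M+4 peak is largest (0.444443); scaling to 100 gives 8.4 : 50.2 : 100.0 : 66.5.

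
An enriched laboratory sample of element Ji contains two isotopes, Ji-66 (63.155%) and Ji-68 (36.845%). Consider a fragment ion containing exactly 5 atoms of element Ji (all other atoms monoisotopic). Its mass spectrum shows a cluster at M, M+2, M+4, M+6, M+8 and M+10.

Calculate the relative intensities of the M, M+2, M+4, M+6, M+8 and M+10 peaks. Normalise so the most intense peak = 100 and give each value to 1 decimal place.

The 5 Ji atoms are independent, so intensities follow the terms of (0.63155 + 0.36845)^5.
P(M) = 0.63155^5 = 0.100471
P(M+2) = 5 × 0.63155^4 × 0.36845^1 = 0.293076
P(M+4) = 10 × 0.63155^3 × 0.36845^2 = 0.341964
P(M+6) = 10 × 0.63155^2 × 0.36845^3 = 0.199504
P(M+8) = 5 × 0.63155^1 × 0.36845^4 = 0.058196
P(M+10) = 0.36845^5 = 0.006790
The M+4 peak is largest (0.341964); scaling to 100 gives 29.4 : 85.7 : 100.0 : 58.3 : 17.0 : 2.0.

29.4 : 85.7 : 100.0 : 58.3 : 17.0 : 2.0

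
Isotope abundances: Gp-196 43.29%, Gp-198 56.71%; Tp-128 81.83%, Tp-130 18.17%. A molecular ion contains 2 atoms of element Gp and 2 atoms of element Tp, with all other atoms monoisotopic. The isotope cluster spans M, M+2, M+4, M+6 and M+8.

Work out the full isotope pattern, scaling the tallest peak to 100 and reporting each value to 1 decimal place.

32.6 : 100.0 : 95.6 : 29.1 : 2.8

Element Gp pattern (n=2): 0.18740241 : 0.49099518 : 0.32160241
Element Tp pattern (n=2): 0.66961489 : 0.29737022 : 0.03301489
Convolve the two distributions (both contribute in 2-u steps):
  M: 0.18740241×0.66961489 = 0.125487
  M+2: 0.18740241×0.29737022 + 0.49099518×0.66961489 = 0.384506
  M+4: 0.18740241×0.03301489 + 0.49099518×0.29737022 + 0.32160241×0.66961489 = 0.367544
  M+6: 0.49099518×0.03301489 + 0.32160241×0.29737022 = 0.111845
  M+8: 0.32160241×0.03301489 = 0.010618
Scale to base peak (0.384506) = 100: 32.6 : 100.0 : 95.6 : 29.1 : 2.8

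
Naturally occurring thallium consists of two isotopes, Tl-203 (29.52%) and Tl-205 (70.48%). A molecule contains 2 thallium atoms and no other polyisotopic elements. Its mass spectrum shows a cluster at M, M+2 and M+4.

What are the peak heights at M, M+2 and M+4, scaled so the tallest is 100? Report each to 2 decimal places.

The 2 Tl atoms are independent, so intensities follow the terms of (0.2952 + 0.7048)^2.
P(M) = 0.2952^2 = 0.087143
P(M+2) = 2 × 0.2952^1 × 0.7048^1 = 0.416114
P(M+4) = 0.7048^2 = 0.496743
The M+4 peak is largest (0.496743); scaling to 100 gives 17.54 : 83.77 : 100.00.

17.54 : 83.77 : 100.00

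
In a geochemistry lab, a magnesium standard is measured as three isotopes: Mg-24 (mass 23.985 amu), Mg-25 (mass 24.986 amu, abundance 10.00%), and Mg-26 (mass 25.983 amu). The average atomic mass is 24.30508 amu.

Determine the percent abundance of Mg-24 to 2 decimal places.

78.99%

Let x and y be the fractions of Mg-24 and Mg-26. Then x + y = 1 − 0.1000 = 0.9000 and 23.985x + 25.983y = 24.30508 − 0.1000×24.986 = 21.80648.
Substituting: 23.985x + 25.983(0.9000 − x) = 21.80648
(23.985 − 25.983)x = -1.57822  ⇒  x = 0.78990, y = 0.11010
Mg-24: 78.99%, Mg-26: 11.01%.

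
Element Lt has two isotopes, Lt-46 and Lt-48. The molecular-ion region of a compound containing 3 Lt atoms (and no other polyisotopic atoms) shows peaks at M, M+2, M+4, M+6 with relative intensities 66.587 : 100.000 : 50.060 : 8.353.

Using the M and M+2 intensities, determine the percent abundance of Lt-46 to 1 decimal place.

66.6%

Let p = fractional abundance of Lt-46. I(M+2)/I(M) = [C(3,1)·p^2·(1−p)] / p^3 = 3·(1−p)/p = 100.000/66.587 = 1.5018
(1−p)/p = 1.5018/3 = 0.5006  ⇒  p = 1/(1 + 0.5006) = 0.6664
Lt-46: 66.6%, Lt-48: 33.4%.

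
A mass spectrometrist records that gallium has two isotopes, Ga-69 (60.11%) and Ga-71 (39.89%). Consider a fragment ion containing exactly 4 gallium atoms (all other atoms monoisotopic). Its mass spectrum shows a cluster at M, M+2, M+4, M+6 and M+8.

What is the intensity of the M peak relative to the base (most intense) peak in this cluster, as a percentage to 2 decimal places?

Binomial terms of (0.6011 + 0.3989)^4: M 0.1306, M+2 0.3465, M+4 0.3450, M+6 0.1526, M+8 0.0253 → M+2 is the base peak.
P(M+2) = C(4,1) × 0.6011^3 × 0.3989^1 = 4 × 0.21719018 × 0.3989 = 0.346549 (base)
P(M) = C(4,0) × 0.6011^4 × 0.3989^0 = 1 × 0.13055302 × 1.0000 = 0.130553
Relative intensity = 0.130553 / 0.346549 × 100 = 37.67

37.67%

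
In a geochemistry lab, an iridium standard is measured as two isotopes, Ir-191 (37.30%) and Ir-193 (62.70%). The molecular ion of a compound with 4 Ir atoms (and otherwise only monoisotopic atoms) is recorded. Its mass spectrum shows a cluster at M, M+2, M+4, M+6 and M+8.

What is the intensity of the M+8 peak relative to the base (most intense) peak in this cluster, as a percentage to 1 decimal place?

42.0%

Binomial terms of (0.3730 + 0.6270)^4: M 0.0194, M+2 0.1302, M+4 0.3282, M+6 0.3678, M+8 0.1546 → M+6 is the base peak.
P(M+6) = C(4,3) × 0.3730^1 × 0.6270^3 = 4 × 0.3730 × 0.24649188 = 0.367766 (base)
P(M+8) = C(4,4) × 0.3730^0 × 0.6270^4 = 1 × 1.0000 × 0.15455041 = 0.154550
Relative intensity = 0.154550 / 0.367766 × 100 = 42.0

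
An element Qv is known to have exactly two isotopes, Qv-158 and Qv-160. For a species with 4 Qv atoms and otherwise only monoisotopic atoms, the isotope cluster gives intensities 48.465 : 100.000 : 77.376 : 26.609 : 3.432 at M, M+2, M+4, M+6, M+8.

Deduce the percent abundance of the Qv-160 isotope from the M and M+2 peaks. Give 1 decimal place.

If p is the fraction of Qv that is Qv-158, then I(M+2)/I(M) = [C(4,1)·p^3·(1−p)] / p^4 = 4·(1−p)/p = 100.000/48.465 = 2.0633
(1−p)/p = 2.0633/4 = 0.5158  ⇒  p = 1/(1 + 0.5158) = 0.6597
Qv-158: 66.0%, Qv-160: 34.0%.

34.0%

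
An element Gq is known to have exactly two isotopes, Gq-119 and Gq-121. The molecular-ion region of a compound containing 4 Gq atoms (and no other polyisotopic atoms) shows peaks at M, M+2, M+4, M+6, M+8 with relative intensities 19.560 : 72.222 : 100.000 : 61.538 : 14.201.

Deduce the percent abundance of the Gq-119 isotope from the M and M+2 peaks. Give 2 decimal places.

52.00%

Write p for the Gq-119 fraction. I(M+2)/I(M) = [C(4,1)·p^3·(1−p)] / p^4 = 4·(1−p)/p = 72.222/19.560 = 3.6923
(1−p)/p = 3.6923/4 = 0.9231  ⇒  p = 1/(1 + 0.9231) = 0.5200
Gq-119: 52.00%, Gq-121: 48.00%.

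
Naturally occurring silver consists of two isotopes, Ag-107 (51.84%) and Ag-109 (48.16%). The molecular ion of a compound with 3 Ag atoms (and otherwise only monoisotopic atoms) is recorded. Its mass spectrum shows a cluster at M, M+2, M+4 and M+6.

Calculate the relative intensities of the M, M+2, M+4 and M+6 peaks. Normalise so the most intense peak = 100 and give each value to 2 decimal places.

The 3 Ag atoms are independent, so intensities follow the terms of (0.5184 + 0.4816)^3.
P(M) = 0.5184^3 = 0.139314
P(M+2) = 3 × 0.5184^2 × 0.4816^1 = 0.388273
P(M+4) = 3 × 0.5184^1 × 0.4816^2 = 0.360711
P(M+6) = 0.4816^3 = 0.111702
The M+2 peak is largest (0.388273); scaling to 100 gives 35.88 : 100.00 : 92.90 : 28.77.

35.88 : 100.00 : 92.90 : 28.77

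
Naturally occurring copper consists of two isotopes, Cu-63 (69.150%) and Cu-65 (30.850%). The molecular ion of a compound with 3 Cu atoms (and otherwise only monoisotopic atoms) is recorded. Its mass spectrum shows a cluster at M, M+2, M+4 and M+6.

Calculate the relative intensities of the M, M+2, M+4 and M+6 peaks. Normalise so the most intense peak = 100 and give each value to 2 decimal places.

74.72 : 100.00 : 44.61 : 6.63

Each Cu atom is independently Cu-63 (p = 0.69150) or Cu-65 (q = 0.30850); the cluster is the binomial expansion (p + q)^3.
P(M) = 0.69150^3 = 0.330656
P(M+2) = 3 × 0.69150^2 × 0.30850^1 = 0.442548
P(M+4) = 3 × 0.69150^1 × 0.30850^2 = 0.197435
P(M+6) = 0.30850^3 = 0.029361
The M+2 peak is largest (0.442548); scaling to 100 gives 74.72 : 100.00 : 44.61 : 6.63.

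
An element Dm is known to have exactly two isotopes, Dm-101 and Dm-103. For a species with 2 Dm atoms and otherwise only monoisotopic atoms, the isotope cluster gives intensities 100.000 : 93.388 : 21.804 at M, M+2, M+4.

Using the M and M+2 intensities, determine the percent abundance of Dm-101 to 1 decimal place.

68.2%

Let p = fractional abundance of Dm-101. I(M+2)/I(M) = [C(2,1)·p^1·(1−p)] / p^2 = 2·(1−p)/p = 93.388/100.000 = 0.9339
(1−p)/p = 0.9339/2 = 0.4669  ⇒  p = 1/(1 + 0.4669) = 0.6817
Dm-101: 68.2%, Dm-103: 31.8%.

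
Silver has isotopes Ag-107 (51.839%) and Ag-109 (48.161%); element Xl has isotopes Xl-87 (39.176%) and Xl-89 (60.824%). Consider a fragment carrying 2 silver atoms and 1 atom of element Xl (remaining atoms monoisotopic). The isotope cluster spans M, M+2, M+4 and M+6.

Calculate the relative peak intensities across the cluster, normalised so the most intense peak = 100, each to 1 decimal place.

Silver pattern (n=2): 0.26872819 : 0.49932362 : 0.23194819
Element Xl pattern (n=1): 0.39176 : 0.60824
Convolve the two distributions (both contribute in 2-u steps):
  M: 0.26872819×0.39176 = 0.105277
  M+2: 0.26872819×0.60824 + 0.49932362×0.39176 = 0.359066
  M+4: 0.49932362×0.60824 + 0.23194819×0.39176 = 0.394577
  M+6: 0.23194819×0.60824 = 0.141080
Scale to base peak (0.394577) = 100: 26.7 : 91.0 : 100.0 : 35.8

26.7 : 91.0 : 100.0 : 35.8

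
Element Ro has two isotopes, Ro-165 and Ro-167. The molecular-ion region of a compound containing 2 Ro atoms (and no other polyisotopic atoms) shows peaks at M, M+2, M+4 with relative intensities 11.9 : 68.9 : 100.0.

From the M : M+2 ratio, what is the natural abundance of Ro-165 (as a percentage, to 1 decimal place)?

25.7%

Let p = fractional abundance of Ro-165. I(M+2)/I(M) = [C(2,1)·p^1·(1−p)] / p^2 = 2·(1−p)/p = 68.9/11.9 = 5.7899
(1−p)/p = 5.7899/2 = 2.8950  ⇒  p = 1/(1 + 2.8950) = 0.2567
Ro-165: 25.7%, Ro-167: 74.3%.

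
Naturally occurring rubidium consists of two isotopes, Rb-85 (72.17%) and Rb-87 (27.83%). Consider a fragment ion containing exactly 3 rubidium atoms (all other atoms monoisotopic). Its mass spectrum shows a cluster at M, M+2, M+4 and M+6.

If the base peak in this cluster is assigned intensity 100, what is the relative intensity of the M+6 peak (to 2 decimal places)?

4.96

(0.7217 + 0.2783)^3 gives M 0.3759, M+2 0.4349, M+4 0.1677, M+6 0.0216; the largest is M+2.
P(M+2) = C(3,1) × 0.7217^2 × 0.2783^1 = 3 × 0.52085089 × 0.2783 = 0.434858 (base)
P(M+6) = C(3,3) × 0.7217^0 × 0.2783^3 = 1 × 1.0000 × 0.02155458 = 0.021555
Relative intensity = 0.021555 / 0.434858 × 100 = 4.96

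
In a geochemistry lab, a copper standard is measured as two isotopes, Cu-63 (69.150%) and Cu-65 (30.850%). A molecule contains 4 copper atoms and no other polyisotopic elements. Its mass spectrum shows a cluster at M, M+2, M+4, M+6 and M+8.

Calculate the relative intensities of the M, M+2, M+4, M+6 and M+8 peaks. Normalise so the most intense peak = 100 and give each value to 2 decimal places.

Each Cu atom is independently Cu-63 (p = 0.69150) or Cu-65 (q = 0.30850); the cluster is the binomial expansion (p + q)^4.
P(M) = 0.69150^4 = 0.228649
P(M+2) = 4 × 0.69150^3 × 0.30850^1 = 0.408030
P(M+4) = 6 × 0.69150^2 × 0.30850^2 = 0.273052
P(M+6) = 4 × 0.69150^1 × 0.30850^3 = 0.081212
P(M+8) = 0.30850^4 = 0.009058
The M+2 peak is largest (0.408030); scaling to 100 gives 56.04 : 100.00 : 66.92 : 19.90 : 2.22.

56.04 : 100.00 : 66.92 : 19.90 : 2.22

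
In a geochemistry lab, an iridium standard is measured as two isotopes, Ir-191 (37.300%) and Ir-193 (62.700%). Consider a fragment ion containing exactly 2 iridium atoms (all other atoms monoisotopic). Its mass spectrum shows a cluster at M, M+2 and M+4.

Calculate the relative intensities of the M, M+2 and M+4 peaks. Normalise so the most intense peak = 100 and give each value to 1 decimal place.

Expanding (0.37300 + 0.62700)^2:
P(M) = 0.37300^2 = 0.139129
P(M+2) = 2 × 0.37300^1 × 0.62700^1 = 0.467742
P(M+4) = 0.62700^2 = 0.393129
The M+2 peak is largest (0.467742); scaling to 100 gives 29.7 : 100.0 : 84.0.

29.7 : 100.0 : 84.0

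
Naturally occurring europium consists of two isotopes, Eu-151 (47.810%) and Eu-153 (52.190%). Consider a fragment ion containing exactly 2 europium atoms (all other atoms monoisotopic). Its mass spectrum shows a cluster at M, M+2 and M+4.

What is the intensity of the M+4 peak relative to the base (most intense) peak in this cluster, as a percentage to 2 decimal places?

(0.47810 + 0.52190)^2 gives M 0.2286, M+2 0.4990, M+4 0.2724; the largest is M+2.
P(M+2) = C(2,1) × 0.47810^1 × 0.52190^1 = 2 × 0.4781 × 0.5219 = 0.499041 (base)
P(M+4) = C(2,2) × 0.47810^0 × 0.52190^2 = 1 × 1.0000 × 0.27237961 = 0.272380
Relative intensity = 0.272380 / 0.499041 × 100 = 54.58

54.58%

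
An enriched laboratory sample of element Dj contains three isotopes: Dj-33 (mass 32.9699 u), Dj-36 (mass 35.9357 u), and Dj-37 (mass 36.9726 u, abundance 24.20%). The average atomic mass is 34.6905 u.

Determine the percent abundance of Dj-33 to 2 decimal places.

50.45%

Let x and y be the fractions of Dj-33 and Dj-36. Then x + y = 1 − 0.2420 = 0.7580 and 32.9699x + 35.9357y = 34.6905 − 0.2420×36.9726 = 25.7431308.
Substituting: 32.9699x + 35.9357(0.7580 − x) = 25.7431308
(32.9699 − 35.9357)x = -1.4961298  ⇒  x = 0.50446, y = 0.25354
Dj-33: 50.45%, Dj-36: 25.35%.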